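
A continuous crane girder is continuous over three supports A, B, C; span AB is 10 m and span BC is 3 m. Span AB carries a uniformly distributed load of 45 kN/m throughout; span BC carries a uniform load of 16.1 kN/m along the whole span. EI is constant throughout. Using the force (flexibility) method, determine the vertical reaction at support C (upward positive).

Release continuity at B by inserting a hinge; the redundant is the internal moment M_B. The primary structure is two simply-supported spans AB and BC.
Discontinuity in slope at B on the released structure — sum the simple-span end rotations:
  span AB: UDL 45: wL³/(24EI) = 1875/EI
  span BC: UDL 16.1: wL³/(24EI) = 18.11/EI
  relative rotation θ_0 = (1875 + 18.11)/EI = 1893/EI
A unit hogging moment at B produces rotation L₁/(3EI) + L₂/(3EI) = 4.333/EI.
Slope continuity at B: θ_0 = M_B·4.333/EI, so M_B = 1893/4.333 = 436.9 kN·m (hogging).
Span BC, ΣM about C: R_B^{BC}·3 = 72.45 + 436.9, so R_B^{BC} = 169.8 kN and R_C = 48.3 − 169.8 = -121.5 kN.

R_C = -121.5 kN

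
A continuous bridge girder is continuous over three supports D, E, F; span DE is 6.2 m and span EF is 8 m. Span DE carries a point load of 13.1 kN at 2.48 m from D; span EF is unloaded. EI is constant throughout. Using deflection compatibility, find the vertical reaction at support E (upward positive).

Insert a hinge at E; M_E is the redundant, and each span becomes simply supported.
Rotations at E on the released spans (each span's end-slope, ×1/EI):
  span DE: point load 13.1 at a = 2.48: Pab(L + a)/(6LEI) = 28.2/EI
  relative rotation θ_0 = (28.2 + 0)/EI = 28.2/EI
A unit hogging moment at E produces rotation L₁/(3EI) + L₂/(3EI) = 4.733/EI.
Slope continuity at E: θ_0 = M_E·4.733/EI, so M_E = 28.2/4.733 = 5.958 kN·m (hogging).
Span DE, ΣM about D with M_E applied at E: R_E^{DE}·6.2 = 32.49 + 5.958, so R_E^{DE} = 6.201 kN and R_D = 13.1 − 6.201 = 6.899 kN.
Span EF, ΣM about F: R_E^{EF}·8 = 0 + 5.958, so R_E^{EF} = 0.7447 kN and R_F = 0 − 0.7447 = -0.7447 kN.
R_E = 6.201 + 0.7447 = 6.946 kN.

R_E = 6.946 kN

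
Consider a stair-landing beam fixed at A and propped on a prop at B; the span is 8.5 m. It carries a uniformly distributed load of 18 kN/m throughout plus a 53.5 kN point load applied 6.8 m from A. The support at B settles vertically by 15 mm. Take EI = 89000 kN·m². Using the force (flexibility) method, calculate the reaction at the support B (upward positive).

Take the reaction at B as the redundant and release it; the primary structure is a cantilever fixed at A.
Deflection at B on the released cantilever, summing each load's contribution:
  UDL 18: wL⁴/(8EI) = 11745/EI
  point load 53.5 at a = 6.8: Pa²(3L − a)/(6EI) = 7710/EI
  δ_0 = 19455/EI
Flexibility coefficient — unit upward force at B: δ_{BB} = L³/(3EI) = 204.7/EI.
With EI = 89000 kN·m²: δ_0 = 0.2186 m and δ_{BB} = 0.0023 m/kN.
Compatibility — the beam at B must follow the support down by 0.015 m: δ_0 − R_B·δ_{BB} = 0.015, so R_B = (0.2186 − 0.015)/0.0023 = 88.52 kN.

R_B = 88.52 kN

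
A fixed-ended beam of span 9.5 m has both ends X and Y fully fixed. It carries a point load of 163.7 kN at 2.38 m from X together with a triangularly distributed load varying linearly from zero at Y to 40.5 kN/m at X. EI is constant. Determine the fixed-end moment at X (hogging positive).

Take the two fixed-end moments M_X, M_Y as redundants; the released structure is the simple span XY.
Simple-span end rotations at X and Y under the given loads:
  at X: point load 163.7 at a = 2.38: Pab(L + b)/(6LEI) = 808.8/EI
  at Y: point load 163.7 at a = 2.38: Pab(L + a)/(6LEI) = 578.2/EI
  at X: triangular load, peak 40.5: w₀L³/(45EI) = 771.6/EI
  at Y: triangular load, peak 40.5: 7w₀L³/(360EI) = 675.2/EI
  θ_X0 = 1580/EI,  θ_Y0 = 1253/EI
Flexibility coefficients: a unit moment at one end gives L/(3EI) there and L/(6EI) at the far end, so f₁₁ = f₂₂ = 3.167/EI and f₁₂ = f₂₁ = 1.583/EI.
Compatibility — zero rotation at each built-in end:
  3.167 M_X + 1.583 M_Y = 1580
  1.583 M_X + 3.167 M_Y = 1253
Solving the pair gives M_X = 401.6 kN·m and M_Y = 195 kN·m (hogging).

M_X = 401.6 kN·m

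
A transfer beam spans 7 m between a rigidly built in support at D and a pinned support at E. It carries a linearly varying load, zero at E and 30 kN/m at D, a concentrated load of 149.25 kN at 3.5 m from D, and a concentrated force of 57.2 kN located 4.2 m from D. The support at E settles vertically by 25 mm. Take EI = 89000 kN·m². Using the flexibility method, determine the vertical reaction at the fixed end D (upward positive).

Choose R_E as the redundant. The primary structure is the cantilever fixed at D.
Primary-structure tip deflection at E by superposition:
  triangular load, peak 30 at the fixed end: w₀L⁴/(30EI) = 2401/EI
  point load 149.25 at a = 3.5: Pa²(3L − a)/(6EI) = 5333/EI
  point load 57.2 at a = 4.2: Pa²(3L − a)/(6EI) = 2825/EI
  δ_0 = 10559/EI
Flexibility coefficient — unit upward force at E: δ_{EE} = L³/(3EI) = 114.3/EI.
With EI = 89000 kN·m²: δ_0 = 0.11864 m and δ_{EE} = 0.001285 m/kN.
Compatibility — the beam at E must follow the support down by 0.025 m: δ_0 − R_E·δ_{EE} = 0.025, so R_E = (0.11864 − 0.025)/0.001285 = 72.89 kN.
Vertical equilibrium: R_D = ΣP − R_E = 311.4 − 72.89 = 238.6 kN.

R_D = 238.6 kN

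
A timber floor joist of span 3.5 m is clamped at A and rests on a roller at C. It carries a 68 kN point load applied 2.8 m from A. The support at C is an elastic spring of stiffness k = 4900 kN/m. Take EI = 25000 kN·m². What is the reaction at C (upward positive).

R_C = 35.28 kN

Choose R_C as the redundant. The primary structure is the cantilever fixed at A.
Primary-structure tip deflection at C by superposition:
  point load 68 at a = 2.8: Pa²(3L − a)/(6EI) = 684.2/EI
Tip deflection under a unit load at C: L³/(3EI) = 14.29/EI.
With EI = 25000 kN·m²: δ_0 = 0.027367 m and δ_{CC} = 0.000572 m/kN.
Compatibility — the spring shortens by R_C/k under the reaction it provides: δ_0 − R_C·δ_{CC} = R_C/k. With 1/k = 0.000204 m/kN, R_C = δ_0 / (δ_{CC} + 1/k) = 0.027367 / (0.000572 + 0.000204) = 35.28 kN.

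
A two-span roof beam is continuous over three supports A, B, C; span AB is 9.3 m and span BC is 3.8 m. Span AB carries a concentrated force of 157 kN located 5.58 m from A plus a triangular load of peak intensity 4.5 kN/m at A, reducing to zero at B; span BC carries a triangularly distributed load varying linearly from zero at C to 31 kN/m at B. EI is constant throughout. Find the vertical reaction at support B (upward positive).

Take M_B as the redundant. Released structure: two simple spans AB and BC with a hinge at B.
Rotations at B on the released spans (each span's end-slope, ×1/EI):
  span AB: point load 157 at a = 5.58: Pab(L + a)/(6LEI) = 869.1/EI
  span AB: triangular load, peak 4.5: 7w₀L³/(360EI) = 70.38/EI
  span BC: triangular load, peak 31: w₀L³/(45EI) = 37.8/EI
  relative rotation θ_0 = (939.4 + 37.8)/EI = 977.2/EI
A unit hogging moment at B produces rotation L₁/(3EI) + L₂/(3EI) = 4.367/EI.
Slope continuity at B: θ_0 = M_B·4.367/EI, so M_B = 977.2/4.367 = 223.8 kN·m (hogging).
Span AB, ΣM about A with M_B applied at B: R_B^{AB}·9.3 = 940.9 + 223.8, so R_B^{AB} = 125.2 kN and R_A = 177.9 − 125.2 = 52.69 kN.
Span BC, ΣM about C: R_B^{BC}·3.8 = 149.2 + 223.8, so R_B^{BC} = 98.16 kN and R_C = 58.9 − 98.16 = -39.26 kN.
R_B = 125.2 + 98.16 = 223.4 kN.

R_B = 223.4 kN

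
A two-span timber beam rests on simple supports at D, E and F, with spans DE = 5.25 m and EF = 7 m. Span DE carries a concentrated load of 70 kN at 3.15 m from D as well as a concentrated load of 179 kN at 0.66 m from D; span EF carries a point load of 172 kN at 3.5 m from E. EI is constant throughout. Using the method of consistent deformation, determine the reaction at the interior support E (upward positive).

Take M_E as the redundant. Released structure: two simple spans DE and EF with a hinge at E.
End slopes at the hinge E, treating each span as simply supported:
  span DE: point load 70 at a = 3.15: Pab(L + a)/(6LEI) = 123.5/EI
  span DE: point load 179 at a = 0.66: Pab(L + a)/(6LEI) = 101.7/EI
  span EF: point load 172 at a = 3.5: Pab(L + b)/(6LEI) = 526.8/EI
  relative rotation θ_0 = (225.2 + 526.8)/EI = 752/EI
A unit hogging moment at E produces rotation L₁/(3EI) + L₂/(3EI) = 4.083/EI.
Slope continuity at E: θ_0 = M_E·4.083/EI, so M_E = 752/4.083 = 184.2 kN·m (hogging).
Span DE, ΣM about D with M_E applied at E: R_E^{DE}·5.25 = 338.6 + 184.2, so R_E^{DE} = 99.58 kN and R_D = 249 − 99.58 = 149.4 kN.
Span EF, ΣM about F: R_E^{EF}·7 = 602 + 184.2, so R_E^{EF} = 112.3 kN and R_F = 172 − 112.3 = 59.69 kN.
R_E = 99.58 + 112.3 = 211.9 kN.

R_E = 211.9 kN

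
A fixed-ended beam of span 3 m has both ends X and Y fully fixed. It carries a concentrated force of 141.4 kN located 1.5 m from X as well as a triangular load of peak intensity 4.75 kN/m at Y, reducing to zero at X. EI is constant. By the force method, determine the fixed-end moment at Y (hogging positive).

Release both end moments; the primary structure is a simply-supported span XY with redundants M_X and M_Y.
End rotations of the released simple span under the applied load (×1/EI):
  at X: point load 141.4 at a = 1.5: Pab(L + b)/(6LEI) = 79.54/EI
  at Y: point load 141.4 at a = 1.5: Pab(L + a)/(6LEI) = 79.54/EI
  at X: triangular load, peak 4.75: 7w₀L³/(360EI) = 2.494/EI
  at Y: triangular load, peak 4.75: w₀L³/(45EI) = 2.85/EI
  θ_X0 = 82.03/EI,  θ_Y0 = 82.39/EI
Flexibility coefficients: a unit moment at one end gives L/(3EI) there and L/(6EI) at the far end, so f₁₁ = f₂₂ = 1/EI and f₁₂ = f₂₁ = 0.5/EI.
Compatibility — zero rotation at each built-in end:
  1 M_X + 0.5 M_Y = 82.03
  0.5 M_X + 1 M_Y = 82.39
Solving the pair gives M_X = 54.45 kN·m and M_Y = 55.16 kN·m (hogging).

M_Y = 55.16 kN·m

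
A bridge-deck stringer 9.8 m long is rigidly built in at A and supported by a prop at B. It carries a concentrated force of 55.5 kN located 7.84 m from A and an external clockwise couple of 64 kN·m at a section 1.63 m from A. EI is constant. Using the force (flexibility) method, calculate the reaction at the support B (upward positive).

R_B = 42.06 kN

Choose R_B as the redundant. The primary structure is the cantilever fixed at A.
Primary-structure tip deflection at B by superposition:
  point load 55.5 at a = 7.84: Pa²(3L − a)/(6EI) = 12258/EI
  clockwise couple 64 at a = 1.63: M₀a(2L − a)/(2EI) = 937.3/EI
  δ_0 = 13195/EI
Flexibility coefficient — unit upward force at B: δ_{BB} = L³/(3EI) = 313.7/EI.
The prop prevents deflection at B: R_B = δ_0/δ_{BB} = 13195/313.7 = 42.06 kN.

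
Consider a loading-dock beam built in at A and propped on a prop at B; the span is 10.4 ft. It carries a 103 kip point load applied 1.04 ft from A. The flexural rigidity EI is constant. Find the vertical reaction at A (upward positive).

Release the roller at B. Primary structure: cantilever fixed at A.
Deflection at B on the released cantilever, summing each load's contribution:
  point load 103 at a = 1.04: Pa²(3L − a)/(6EI) = 560/EI
Flexibility coefficient — unit upward force at B: δ_{BB} = L³/(3EI) = 375/EI.
Compatibility at B: δ_0 − R_B·δ_{BB} = 0, so R_B = 560/375 = 1.494 kip.
Vertical equilibrium: R_A = ΣP − R_B = 103 − 1.494 = 101.5 kip.

R_A = 101.5 kip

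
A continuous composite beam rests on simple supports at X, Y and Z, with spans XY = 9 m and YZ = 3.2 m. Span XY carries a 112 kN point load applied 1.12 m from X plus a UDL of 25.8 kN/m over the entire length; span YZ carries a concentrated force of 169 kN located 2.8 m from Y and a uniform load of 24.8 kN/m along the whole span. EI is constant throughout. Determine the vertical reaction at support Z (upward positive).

Insert a hinge at Y; M_Y is the redundant, and each span becomes simply supported.
Rotations at Y on the released spans (each span's end-slope, ×1/EI):
  span XY: point load 112 at a = 1.12: Pab(L + a)/(6LEI) = 185.2/EI
  span XY: UDL 25.8: wL³/(24EI) = 783.7/EI
  span YZ: point load 169 at a = 2.8: Pab(L + b)/(6LEI) = 35.49/EI
  span YZ: UDL 24.8: wL³/(24EI) = 33.86/EI
  relative rotation θ_0 = (968.9 + 69.35)/EI = 1038/EI
A unit hogging moment at Y produces rotation L₁/(3EI) + L₂/(3EI) = 4.067/EI.
Compatibility: M_Y·(L₁+L₂)/(3EI) = θ_0, giving M_Y = 255.3 kN·m (hogging).
Span YZ, ΣM about Z: R_Y^{YZ}·3.2 = 194.6 + 255.3, so R_Y^{YZ} = 140.6 kN and R_Z = 248.4 − 140.6 = 107.8 kN.

R_Z = 107.8 kN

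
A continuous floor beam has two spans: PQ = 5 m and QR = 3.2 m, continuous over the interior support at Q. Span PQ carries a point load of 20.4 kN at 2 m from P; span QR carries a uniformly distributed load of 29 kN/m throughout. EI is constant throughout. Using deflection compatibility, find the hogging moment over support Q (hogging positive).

Take M_Q as the redundant. Released structure: two simple spans PQ and QR with a hinge at Q.
End slopes at the hinge Q, treating each span as simply supported:
  span PQ: point load 20.4 at a = 2: Pab(L + a)/(6LEI) = 28.56/EI
  span QR: UDL 29: wL³/(24EI) = 39.59/EI
  relative rotation θ_0 = (28.56 + 39.59)/EI = 68.15/EI
A unit hogging moment at Q produces rotation L₁/(3EI) + L₂/(3EI) = 2.733/EI.
Slope continuity at Q: θ_0 = M_Q·2.733/EI, so M_Q = 68.15/2.733 = 24.93 kN·m (hogging).

M_Q = 24.93 kN·m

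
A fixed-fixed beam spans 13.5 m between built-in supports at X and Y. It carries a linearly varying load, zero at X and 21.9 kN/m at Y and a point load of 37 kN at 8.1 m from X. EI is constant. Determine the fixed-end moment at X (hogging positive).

M_X = 181 kN·m

Release both end moments; the primary structure is a simply-supported span XY with redundants M_X and M_Y.
Simple-span end rotations at X and Y under the given loads:
  at X: triangular load, peak 21.9: 7w₀L³/(360EI) = 1048/EI
  at Y: triangular load, peak 21.9: w₀L³/(45EI) = 1197/EI
  at X: point load 37 at a = 8.1: Pab(L + b)/(6LEI) = 377.6/EI
  at Y: point load 37 at a = 8.1: Pab(L + a)/(6LEI) = 431.6/EI
  θ_X0 = 1425/EI,  θ_Y0 = 1629/EI
Flexibility coefficients: a unit moment at one end gives L/(3EI) there and L/(6EI) at the far end, so f₁₁ = f₂₂ = 4.5/EI and f₁₂ = f₂₁ = 2.25/EI.
Compatibility — zero rotation at each built-in end:
  4.5 M_X + 2.25 M_Y = 1425
  2.25 M_X + 4.5 M_Y = 1629
Solving the pair gives M_X = 181 kN·m and M_Y = 271.5 kN·m (hogging).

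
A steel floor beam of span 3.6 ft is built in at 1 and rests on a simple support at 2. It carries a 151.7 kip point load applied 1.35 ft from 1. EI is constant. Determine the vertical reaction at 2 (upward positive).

R_2 = 28 kip

Take the reaction at 2 as the redundant and release it; the primary structure is a cantilever fixed at 1.
Primary-structure tip deflection at 2 by superposition:
  point load 151.7 at a = 1.35: Pa²(3L − a)/(6EI) = 435.4/EI
Tip deflection under a unit load at 2: L³/(3EI) = 15.55/EI.
The prop prevents deflection at 2: R_2 = δ_0/δ_{22} = 435.4/15.55 = 28 kip.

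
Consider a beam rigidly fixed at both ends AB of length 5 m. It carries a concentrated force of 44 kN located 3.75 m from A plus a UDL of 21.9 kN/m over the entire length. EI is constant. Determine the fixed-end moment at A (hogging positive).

M_A = 55.94 kN·m

Take the two fixed-end moments M_A, M_B as redundants; the released structure is the simple span AB.
On the primary (simply-supported) span, the end slopes from the loading are:
  at A: point load 44 at a = 3.75: Pab(L + b)/(6LEI) = 42.97/EI
  at B: point load 44 at a = 3.75: Pab(L + a)/(6LEI) = 60.16/EI
  at A: UDL 21.9: wL³/(24EI) = 114.1/EI
  at B: UDL 21.9: wL³/(24EI) = 114.1/EI
  θ_A0 = 157/EI,  θ_B0 = 174.2/EI
Flexibility coefficients: a unit moment at one end gives L/(3EI) there and L/(6EI) at the far end, so f₁₁ = f₂₂ = 1.667/EI and f₁₂ = f₂₁ = 0.8333/EI.
Compatibility — zero rotation at each built-in end:
  1.667 M_A + 0.8333 M_B = 157
  0.8333 M_A + 1.667 M_B = 174.2
Solving the pair gives M_A = 55.94 kN·m and M_B = 76.56 kN·m (hogging).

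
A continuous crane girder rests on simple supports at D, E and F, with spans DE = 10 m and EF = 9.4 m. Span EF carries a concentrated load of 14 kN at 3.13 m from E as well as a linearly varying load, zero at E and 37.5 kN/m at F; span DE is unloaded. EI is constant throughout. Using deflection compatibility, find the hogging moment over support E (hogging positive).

Release continuity at E by inserting a hinge; the redundant is the internal moment M_E. The primary structure is two simply-supported spans DE and EF.
End slopes at the hinge E, treating each span as simply supported:
  span EF: point load 14 at a = 3.13: Pab(L + b)/(6LEI) = 76.34/EI
  span EF: triangular load, peak 37.5: 7w₀L³/(360EI) = 605.6/EI
  relative rotation θ_0 = (0 + 682)/EI = 682/EI
A unit hogging moment at E produces rotation L₁/(3EI) + L₂/(3EI) = 6.467/EI.
Compatibility: M_E·(L₁+L₂)/(3EI) = θ_0, giving M_E = 105.5 kN·m (hogging).

M_E = 105.5 kN·m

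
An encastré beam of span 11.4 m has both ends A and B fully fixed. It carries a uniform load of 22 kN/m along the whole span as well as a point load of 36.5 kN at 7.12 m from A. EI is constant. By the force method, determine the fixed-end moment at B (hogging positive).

Release both end moments; the primary structure is a simply-supported span AB with redundants M_A and M_B.
End rotations of the released simple span under the applied load (×1/EI):
  at A: UDL 22: wL³/(24EI) = 1358/EI
  at B: UDL 22: wL³/(24EI) = 1358/EI
  at A: point load 36.5 at a = 7.12: Pab(L + b)/(6LEI) = 255/EI
  at B: point load 36.5 at a = 7.12: Pab(L + a)/(6LEI) = 301.2/EI
  θ_A0 = 1613/EI,  θ_B0 = 1659/EI
Flexibility coefficients: a unit moment at one end gives L/(3EI) there and L/(6EI) at the far end, so f₁₁ = f₂₂ = 3.8/EI and f₁₂ = f₂₁ = 1.9/EI.
Compatibility — zero rotation at each built-in end:
  3.8 M_A + 1.9 M_B = 1613
  1.9 M_A + 3.8 M_B = 1659
Solving the pair gives M_A = 274.9 kN·m and M_B = 299.2 kN·m (hogging).

M_B = 299.2 kN·m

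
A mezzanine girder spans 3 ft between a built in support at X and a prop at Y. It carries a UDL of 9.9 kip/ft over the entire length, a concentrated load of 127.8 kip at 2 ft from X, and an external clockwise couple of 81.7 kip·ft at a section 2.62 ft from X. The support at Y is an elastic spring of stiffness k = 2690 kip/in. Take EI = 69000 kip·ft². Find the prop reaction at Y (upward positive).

Take the reaction at Y as the redundant and release it; the primary structure is a cantilever fixed at X.
Primary-structure tip deflection at Y by superposition:
  UDL 9.9: wL⁴/(8EI) = 100.2/EI
  point load 127.8 at a = 2: Pa²(3L − a)/(6EI) = 596.4/EI
  clockwise couple 81.7 at a = 2.62: M₀a(2L − a)/(2EI) = 361.8/EI
  δ_0 = 1058/EI
Flexibility coefficient — unit upward force at Y: δ_{YY} = L³/(3EI) = 9/EI.
With EI = 69000 kip·ft²: δ_0 = 0.015339 ft and δ_{YY} = 0.00013 ft/kip.
Compatibility — the spring shortens by R_Y/k under the reaction it provides: δ_0 − R_Y·δ_{YY} = R_Y/k. With 1/k = 1/(2690×12) ft/kip = 0.000031 ft/kip, R_Y = δ_0 / (δ_{YY} + 1/k) = 0.015339 / (0.00013 + 0.000031) = 95.03 kip.

R_Y = 95.03 kip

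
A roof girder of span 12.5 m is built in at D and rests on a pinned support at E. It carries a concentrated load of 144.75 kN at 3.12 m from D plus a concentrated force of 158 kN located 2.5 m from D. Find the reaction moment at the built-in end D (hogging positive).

Choose R_E as the redundant. The primary structure is the cantilever fixed at D.
Deflection at E on the released cantilever, summing each load's contribution:
  point load 144.75 at a = 3.12: Pa²(3L − a)/(6EI) = 8074/EI
  point load 158 at a = 2.5: Pa²(3L − a)/(6EI) = 5760/EI
  δ_0 = 13834/EI
Tip deflection under a unit load at E: L³/(3EI) = 651/EI.
The prop prevents deflection at E: R_E = δ_0/δ_{EE} = 13834/651 = 21.25 kN.
Moment equilibrium about D: M_D = Σ(load moments about D) − R_E·L = 846.6 − 21.25×12.5 = 581 kN·m.

M_D = 581 kN·m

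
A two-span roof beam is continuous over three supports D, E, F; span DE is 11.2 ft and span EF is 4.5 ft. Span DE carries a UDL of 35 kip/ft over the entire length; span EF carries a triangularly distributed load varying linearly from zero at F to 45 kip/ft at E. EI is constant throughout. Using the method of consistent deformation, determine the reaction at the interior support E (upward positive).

Insert a hinge at E; M_E is the redundant, and each span becomes simply supported.
Rotations at E on the released spans (each span's end-slope, ×1/EI):
  span DE: UDL 35: wL³/(24EI) = 2049/EI
  span EF: triangular load, peak 45: w₀L³/(45EI) = 91.12/EI
  relative rotation θ_0 = (2049 + 91.12)/EI = 2140/EI
A unit hogging moment at E produces rotation L₁/(3EI) + L₂/(3EI) = 5.233/EI.
Slope continuity at E: θ_0 = M_E·5.233/EI, so M_E = 2140/5.233 = 408.9 kip·ft (hogging).
Span DE, ΣM about D with M_E applied at E: R_E^{DE}·11.2 = 2195 + 408.9, so R_E^{DE} = 232.5 kip and R_D = 392 − 232.5 = 159.5 kip.
Span EF, ΣM about F: R_E^{EF}·4.5 = 303.8 + 408.9, so R_E^{EF} = 158.4 kip and R_F = 101.2 − 158.4 = -57.12 kip.
R_E = 232.5 + 158.4 = 390.9 kip.

R_E = 390.9 kip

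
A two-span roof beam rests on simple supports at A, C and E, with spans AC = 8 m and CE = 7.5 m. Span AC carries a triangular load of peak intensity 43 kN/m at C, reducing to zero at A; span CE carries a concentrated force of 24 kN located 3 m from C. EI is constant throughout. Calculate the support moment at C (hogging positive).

M_C = 111.4 kN·m

Insert a hinge at C; M_C is the redundant, and each span becomes simply supported.
Discontinuity in slope at C on the released structure — sum the simple-span end rotations:
  span AC: triangular load, peak 43: w₀L³/(45EI) = 489.2/EI
  span CE: point load 24 at a = 3: Pab(L + b)/(6LEI) = 86.4/EI
  relative rotation θ_0 = (489.2 + 86.4)/EI = 575.6/EI
A unit hogging moment at C produces rotation L₁/(3EI) + L₂/(3EI) = 5.167/EI.
Slope continuity at C: θ_0 = M_C·5.167/EI, so M_C = 575.6/5.167 = 111.4 kN·m (hogging).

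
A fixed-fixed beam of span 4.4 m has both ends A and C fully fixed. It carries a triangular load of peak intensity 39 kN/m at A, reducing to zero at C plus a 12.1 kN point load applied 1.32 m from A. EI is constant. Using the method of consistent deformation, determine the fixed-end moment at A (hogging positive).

Take the two fixed-end moments M_A, M_C as redundants; the released structure is the simple span AC.
End rotations of the released simple span under the applied load (×1/EI):
  at A: triangular load, peak 39: w₀L³/(45EI) = 73.83/EI
  at C: triangular load, peak 39: 7w₀L³/(360EI) = 64.6/EI
  at A: point load 12.1 at a = 1.32: Pab(L + b)/(6LEI) = 13.94/EI
  at C: point load 12.1 at a = 1.32: Pab(L + a)/(6LEI) = 10.66/EI
  θ_A0 = 87.76/EI,  θ_C0 = 75.26/EI
Flexibility coefficients: a unit moment at one end gives L/(3EI) there and L/(6EI) at the far end, so f₁₁ = f₂₂ = 1.467/EI and f₁₂ = f₂₁ = 0.7333/EI.
Compatibility — zero rotation at each built-in end:
  1.467 M_A + 0.7333 M_C = 87.76
  0.7333 M_A + 1.467 M_C = 75.26
Solving the pair gives M_A = 45.58 kN·m and M_C = 28.52 kN·m (hogging).

M_A = 45.58 kN·m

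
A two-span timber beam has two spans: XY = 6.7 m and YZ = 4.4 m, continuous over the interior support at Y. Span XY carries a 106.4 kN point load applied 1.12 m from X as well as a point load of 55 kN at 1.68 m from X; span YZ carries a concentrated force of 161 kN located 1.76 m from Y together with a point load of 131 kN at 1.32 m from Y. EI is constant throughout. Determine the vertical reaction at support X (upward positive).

Insert a hinge at Y; M_Y is the redundant, and each span becomes simply supported.
Rotations at Y on the released spans (each span's end-slope, ×1/EI):
  span XY: point load 106.4 at a = 1.12: Pab(L + a)/(6LEI) = 129.4/EI
  span XY: point load 55 at a = 1.68: Pab(L + a)/(6LEI) = 96.69/EI
  span YZ: point load 161 at a = 1.76: Pab(L + b)/(6LEI) = 199.5/EI
  span YZ: point load 131 at a = 1.32: Pab(L + b)/(6LEI) = 150.9/EI
  relative rotation θ_0 = (226 + 350.4)/EI = 576.4/EI
A unit hogging moment at Y produces rotation L₁/(3EI) + L₂/(3EI) = 3.7/EI.
Slope continuity at Y: θ_0 = M_Y·3.7/EI, so M_Y = 576.4/3.7 = 155.8 kN·m (hogging).
Span XY, ΣM about X with M_Y applied at Y: R_Y^{XY}·6.7 = 211.6 + 155.8, so R_Y^{XY} = 54.83 kN and R_X = 161.4 − 54.83 = 106.6 kN.

R_X = 106.6 kN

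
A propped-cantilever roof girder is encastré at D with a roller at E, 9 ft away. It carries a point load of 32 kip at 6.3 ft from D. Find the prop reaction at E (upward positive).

Release the roller at E. Primary structure: cantilever fixed at D.
Free-end deflection of the primary structure under the applied loading (downward +):
  point load 32 at a = 6.3: Pa²(3L − a)/(6EI) = 4382/EI
Flexibility coefficient — unit upward force at E: δ_{EE} = L³/(3EI) = 243/EI.
The prop prevents deflection at E: R_E = δ_0/δ_{EE} = 4382/243 = 18.03 kip.

R_E = 18.03 kip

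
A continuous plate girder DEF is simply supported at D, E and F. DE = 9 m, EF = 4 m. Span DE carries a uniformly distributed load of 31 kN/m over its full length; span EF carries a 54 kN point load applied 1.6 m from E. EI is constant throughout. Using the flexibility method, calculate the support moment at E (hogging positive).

Take M_E as the redundant. Released structure: two simple spans DE and EF with a hinge at E.
End slopes at the hinge E, treating each span as simply supported:
  span DE: UDL 31: wL³/(24EI) = 941.6/EI
  span EF: point load 54 at a = 1.6: Pab(L + b)/(6LEI) = 55.3/EI
  relative rotation θ_0 = (941.6 + 55.3)/EI = 996.9/EI
A unit hogging moment at E produces rotation L₁/(3EI) + L₂/(3EI) = 4.333/EI.
Slope continuity at E: θ_0 = M_E·4.333/EI, so M_E = 996.9/4.333 = 230.1 kN·m (hogging).

M_E = 230.1 kN·m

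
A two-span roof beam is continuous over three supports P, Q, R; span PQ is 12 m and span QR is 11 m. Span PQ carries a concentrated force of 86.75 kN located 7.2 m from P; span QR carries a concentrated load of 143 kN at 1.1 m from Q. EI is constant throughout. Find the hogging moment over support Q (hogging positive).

Release continuity at Q by inserting a hinge; the redundant is the internal moment M_Q. The primary structure is two simply-supported spans PQ and QR.
Discontinuity in slope at Q on the released structure — sum the simple-span end rotations:
  span PQ: point load 86.75 at a = 7.2: Pab(L + a)/(6LEI) = 799.5/EI
  span QR: point load 143 at a = 1.1: Pab(L + b)/(6LEI) = 493.1/EI
  relative rotation θ_0 = (799.5 + 493.1)/EI = 1293/EI
A unit hogging moment at Q produces rotation L₁/(3EI) + L₂/(3EI) = 7.667/EI.
Compatibility: M_Q·(L₁+L₂)/(3EI) = θ_0, giving M_Q = 168.6 kN·m (hogging).

M_Q = 168.6 kN·m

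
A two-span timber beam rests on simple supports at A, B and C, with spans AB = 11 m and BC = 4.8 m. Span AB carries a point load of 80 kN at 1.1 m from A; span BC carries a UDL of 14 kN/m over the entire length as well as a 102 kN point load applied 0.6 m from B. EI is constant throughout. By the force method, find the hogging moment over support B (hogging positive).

Release continuity at B by inserting a hinge; the redundant is the internal moment M_B. The primary structure is two simply-supported spans AB and BC.
End slopes at the hinge B, treating each span as simply supported:
  span AB: point load 80 at a = 1.1: Pab(L + a)/(6LEI) = 159.7/EI
  span BC: UDL 14: wL³/(24EI) = 64.51/EI
  span BC: point load 102 at a = 0.6: Pab(L + b)/(6LEI) = 80.33/EI
  relative rotation θ_0 = (159.7 + 144.8)/EI = 304.6/EI
A unit hogging moment at B produces rotation L₁/(3EI) + L₂/(3EI) = 5.267/EI.
Slope continuity at B: θ_0 = M_B·5.267/EI, so M_B = 304.6/5.267 = 57.83 kN·m (hogging).

M_B = 57.83 kN·m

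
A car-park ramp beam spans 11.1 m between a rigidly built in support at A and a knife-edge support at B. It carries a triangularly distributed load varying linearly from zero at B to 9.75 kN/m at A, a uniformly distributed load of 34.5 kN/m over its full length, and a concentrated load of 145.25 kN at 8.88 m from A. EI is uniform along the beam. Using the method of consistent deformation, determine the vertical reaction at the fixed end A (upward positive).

R_A = 325.6 kN

Choose R_B as the redundant. The primary structure is the cantilever fixed at A.
Free-end deflection of the primary structure under the applied loading (downward +):
  triangular load, peak 9.75 at the fixed end: w₀L⁴/(30EI) = 4934/EI
  UDL 34.5: wL⁴/(8EI) = 65467/EI
  point load 145.25 at a = 8.88: Pa²(3L − a)/(6EI) = 46616/EI
  δ_0 = 117017/EI
Tip deflection under a unit load at B: L³/(3EI) = 455.9/EI.
Compatibility at B: δ_0 − R_B·δ_{BB} = 0, so R_B = 117017/455.9 = 256.7 kN.
Vertical equilibrium: R_A = ΣP − R_B = 582.3 − 256.7 = 325.6 kN.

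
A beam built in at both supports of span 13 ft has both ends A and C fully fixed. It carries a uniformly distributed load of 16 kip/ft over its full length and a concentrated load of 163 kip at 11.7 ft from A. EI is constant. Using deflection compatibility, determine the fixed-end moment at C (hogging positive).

Take the two fixed-end moments M_A, M_C as redundants; the released structure is the simple span AC.
On the primary (simply-supported) span, the end slopes from the loading are:
  at A: UDL 16: wL³/(24EI) = 1465/EI
  at C: UDL 16: wL³/(24EI) = 1465/EI
  at A: point load 163 at a = 11.7: Pab(L + b)/(6LEI) = 454.5/EI
  at C: point load 163 at a = 11.7: Pab(L + a)/(6LEI) = 785.1/EI
  θ_A0 = 1919/EI,  θ_C0 = 2250/EI
Flexibility coefficients: a unit moment at one end gives L/(3EI) there and L/(6EI) at the far end, so f₁₁ = f₂₂ = 4.333/EI and f₁₂ = f₂₁ = 2.167/EI.
Compatibility — zero rotation at each built-in end:
  4.333 M_A + 2.167 M_C = 1919
  2.167 M_A + 4.333 M_C = 2250
Solving the pair gives M_A = 244.4 kip·ft and M_C = 397 kip·ft (hogging).

M_C = 397 kip·ft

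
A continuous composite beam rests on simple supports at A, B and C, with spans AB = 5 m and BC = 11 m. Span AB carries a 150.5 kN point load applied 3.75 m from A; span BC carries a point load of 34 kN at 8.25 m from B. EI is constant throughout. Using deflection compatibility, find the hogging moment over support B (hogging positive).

Insert a hinge at B; M_B is the redundant, and each span becomes simply supported.
End slopes at the hinge B, treating each span as simply supported:
  span AB: point load 150.5 at a = 3.75: Pab(L + a)/(6LEI) = 205.8/EI
  span BC: point load 34 at a = 8.25: Pab(L + b)/(6LEI) = 160.7/EI
  relative rotation θ_0 = (205.8 + 160.7)/EI = 366.5/EI
A unit hogging moment at B produces rotation L₁/(3EI) + L₂/(3EI) = 5.333/EI.
Compatibility: M_B·(L₁+L₂)/(3EI) = θ_0, giving M_B = 68.71 kN·m (hogging).

M_B = 68.71 kN·m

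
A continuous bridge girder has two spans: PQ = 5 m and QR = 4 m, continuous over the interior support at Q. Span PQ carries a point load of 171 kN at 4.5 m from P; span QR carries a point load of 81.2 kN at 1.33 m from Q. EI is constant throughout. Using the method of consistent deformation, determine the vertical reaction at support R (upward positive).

Take M_Q as the redundant. Released structure: two simple spans PQ and QR with a hinge at Q.
Rotations at Q on the released spans (each span's end-slope, ×1/EI):
  span PQ: point load 171 at a = 4.5: Pab(L + a)/(6LEI) = 121.8/EI
  span QR: point load 81.2 at a = 1.33: Pab(L + b)/(6LEI) = 80.14/EI
  relative rotation θ_0 = (121.8 + 80.14)/EI = 202/EI
A unit hogging moment at Q produces rotation L₁/(3EI) + L₂/(3EI) = 3/EI.
Compatibility: M_Q·(L₁+L₂)/(3EI) = θ_0, giving M_Q = 67.32 kN·m (hogging).
Span QR, ΣM about R: R_Q^{QR}·4 = 216.8 + 67.32, so R_Q^{QR} = 71.03 kN and R_R = 81.2 − 71.03 = 10.17 kN.

R_R = 10.17 kN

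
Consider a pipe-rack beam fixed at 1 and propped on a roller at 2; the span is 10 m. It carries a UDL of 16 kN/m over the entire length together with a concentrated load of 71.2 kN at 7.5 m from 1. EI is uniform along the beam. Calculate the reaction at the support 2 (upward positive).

Release the roller at 2. Primary structure: cantilever fixed at 1.
Primary-structure tip deflection at 2 by superposition:
  UDL 16: wL⁴/(8EI) = 20000/EI
  point load 71.2 at a = 7.5: Pa²(3L − a)/(6EI) = 15019/EI
  δ_0 = 35019/EI
Tip deflection under a unit load at 2: L³/(3EI) = 333.3/EI.
Compatibility at 2: δ_0 − R_2·δ_{22} = 0, so R_2 = 35019/333.3 = 105.1 kN.

R_2 = 105.1 kN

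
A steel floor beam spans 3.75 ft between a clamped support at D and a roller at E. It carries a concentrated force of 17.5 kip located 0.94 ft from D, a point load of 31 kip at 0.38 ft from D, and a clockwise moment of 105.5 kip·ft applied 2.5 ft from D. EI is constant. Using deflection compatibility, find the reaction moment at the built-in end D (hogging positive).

M_D = -14.34 kip·ft

Take the reaction at E as the redundant and release it; the primary structure is a cantilever fixed at D.
Free-end deflection of the primary structure under the applied loading (downward +):
  point load 17.5 at a = 0.94: Pa²(3L − a)/(6EI) = 26.57/EI
  point load 31 at a = 0.38: Pa²(3L − a)/(6EI) = 8.11/EI
  clockwise couple 105.5 at a = 2.5: M₀a(2L − a)/(2EI) = 659.4/EI
  δ_0 = 694.1/EI
Tip deflection under a unit load at E: L³/(3EI) = 17.58/EI.
Compatibility at E: δ_0 − R_E·δ_{EE} = 0, so R_E = 694.1/17.58 = 39.48 kip.
Moment equilibrium about D: M_D = Σ(load moments about D) − R_E·L = 133.7 − 39.48×3.75 = -14.34 kip·ft.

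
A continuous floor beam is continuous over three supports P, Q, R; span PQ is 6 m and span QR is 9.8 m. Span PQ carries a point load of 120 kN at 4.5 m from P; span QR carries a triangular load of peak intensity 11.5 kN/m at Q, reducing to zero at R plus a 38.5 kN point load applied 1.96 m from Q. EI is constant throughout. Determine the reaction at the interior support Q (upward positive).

R_Q = 191.7 kN

Take M_Q as the redundant. Released structure: two simple spans PQ and QR with a hinge at Q.
Discontinuity in slope at Q on the released structure — sum the simple-span end rotations:
  span PQ: point load 120 at a = 4.5: Pab(L + a)/(6LEI) = 236.2/EI
  span QR: triangular load, peak 11.5: w₀L³/(45EI) = 240.5/EI
  span QR: point load 38.5 at a = 1.96: Pab(L + b)/(6LEI) = 177.5/EI
  relative rotation θ_0 = (236.2 + 418)/EI = 654.3/EI
A unit hogging moment at Q produces rotation L₁/(3EI) + L₂/(3EI) = 5.267/EI.
Slope continuity at Q: θ_0 = M_Q·5.267/EI, so M_Q = 654.3/5.267 = 124.2 kN·m (hogging).
Span PQ, ΣM about P with M_Q applied at Q: R_Q^{PQ}·6 = 540 + 124.2, so R_Q^{PQ} = 110.7 kN and R_P = 120 − 110.7 = 9.296 kN.
Span QR, ΣM about R: R_Q^{QR}·9.8 = 670 + 124.2, so R_Q^{QR} = 81.04 kN and R_R = 94.85 − 81.04 = 13.81 kN.
R_Q = 110.7 + 81.04 = 191.7 kN.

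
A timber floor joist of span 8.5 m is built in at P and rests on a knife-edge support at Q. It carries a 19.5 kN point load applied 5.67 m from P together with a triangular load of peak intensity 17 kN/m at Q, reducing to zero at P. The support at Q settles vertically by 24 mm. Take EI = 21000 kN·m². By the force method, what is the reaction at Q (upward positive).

R_Q = 47.4 kN

Choose R_Q as the redundant. The primary structure is the cantilever fixed at P.
Downward deflection at the released point Q due to the loads:
  point load 19.5 at a = 5.67: Pa²(3L − a)/(6EI) = 2072/EI
  triangular load, peak 17 at the free end: 11w₀L⁴/(120EI) = 8135/EI
  δ_0 = 10207/EI
Flexibility coefficient — unit upward force at Q: δ_{QQ} = L³/(3EI) = 204.7/EI.
With EI = 21000 kN·m²: δ_0 = 0.48602 m and δ_{QQ} = 0.009748 m/kN.
Compatibility — the beam at Q must follow the support down by 0.024 m: δ_0 − R_Q·δ_{QQ} = 0.024, so R_Q = (0.48602 − 0.024)/0.009748 = 47.4 kN.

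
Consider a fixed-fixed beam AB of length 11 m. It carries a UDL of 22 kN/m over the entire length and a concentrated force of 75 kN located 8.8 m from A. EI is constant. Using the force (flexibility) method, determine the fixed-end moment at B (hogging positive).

M_B = 327.4 kN·m

Take the two fixed-end moments M_A, M_B as redundants; the released structure is the simple span AB.
On the primary (simply-supported) span, the end slopes from the loading are:
  at A: UDL 22: wL³/(24EI) = 1220/EI
  at B: UDL 22: wL³/(24EI) = 1220/EI
  at A: point load 75 at a = 8.8: Pab(L + b)/(6LEI) = 290.4/EI
  at B: point load 75 at a = 8.8: Pab(L + a)/(6LEI) = 435.6/EI
  θ_A0 = 1510/EI,  θ_B0 = 1656/EI
Flexibility coefficients: a unit moment at one end gives L/(3EI) there and L/(6EI) at the far end, so f₁₁ = f₂₂ = 3.667/EI and f₁₂ = f₂₁ = 1.833/EI.
Compatibility — zero rotation at each built-in end:
  3.667 M_A + 1.833 M_B = 1510
  1.833 M_A + 3.667 M_B = 1656
Solving the pair gives M_A = 248.2 kN·m and M_B = 327.4 kN·m (hogging).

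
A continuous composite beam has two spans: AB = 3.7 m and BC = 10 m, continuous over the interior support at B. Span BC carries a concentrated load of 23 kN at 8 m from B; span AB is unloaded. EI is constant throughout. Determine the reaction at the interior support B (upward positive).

Insert a hinge at B; M_B is the redundant, and each span becomes simply supported.
End slopes at the hinge B, treating each span as simply supported:
  span BC: point load 23 at a = 8: Pab(L + b)/(6LEI) = 73.6/EI
  relative rotation θ_0 = (0 + 73.6)/EI = 73.6/EI
A unit hogging moment at B produces rotation L₁/(3EI) + L₂/(3EI) = 4.567/EI.
Compatibility: M_B·(L₁+L₂)/(3EI) = θ_0, giving M_B = 16.12 kN·m (hogging).
Span AB, ΣM about A with M_B applied at B: R_B^{AB}·3.7 = 0 + 16.12, so R_B^{AB} = 4.356 kN and R_A = 0 − 4.356 = -4.356 kN.
Span BC, ΣM about C: R_B^{BC}·10 = 46 + 16.12, so R_B^{BC} = 6.212 kN and R_C = 23 − 6.212 = 16.79 kN.
R_B = 4.356 + 6.212 = 10.57 kN.

R_B = 10.57 kN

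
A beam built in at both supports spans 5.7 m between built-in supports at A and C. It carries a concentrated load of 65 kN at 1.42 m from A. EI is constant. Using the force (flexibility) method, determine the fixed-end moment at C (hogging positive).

Release both end moments; the primary structure is a simply-supported span AC with redundants M_A and M_C.
On the primary (simply-supported) span, the end slopes from the loading are:
  at A: point load 65 at a = 1.42: Pab(L + b)/(6LEI) = 115.3/EI
  at C: point load 65 at a = 1.42: Pab(L + a)/(6LEI) = 82.24/EI
  θ_A0 = 115.3/EI,  θ_C0 = 82.24/EI
Flexibility coefficients: a unit moment at one end gives L/(3EI) there and L/(6EI) at the far end, so f₁₁ = f₂₂ = 1.9/EI and f₁₂ = f₂₁ = 0.95/EI.
Compatibility — zero rotation at each built-in end:
  1.9 M_A + 0.95 M_C = 115.3
  0.95 M_A + 1.9 M_C = 82.24
Solving the pair gives M_A = 52.04 kN·m and M_C = 17.27 kN·m (hogging).

M_C = 17.27 kN·m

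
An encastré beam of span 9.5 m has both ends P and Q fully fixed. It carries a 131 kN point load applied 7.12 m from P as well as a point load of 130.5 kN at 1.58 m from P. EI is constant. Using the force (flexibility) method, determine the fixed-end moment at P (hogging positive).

M_P = 201.8 kN·m

Take the two fixed-end moments M_P, M_Q as redundants; the released structure is the simple span PQ.
Simple-span end rotations at P and Q under the given loads:
  at P: point load 131 at a = 7.12: Pab(L + b)/(6LEI) = 462.7/EI
  at Q: point load 131 at a = 7.12: Pab(L + a)/(6LEI) = 647.3/EI
  at P: point load 130.5 at a = 1.58: Pab(L + b)/(6LEI) = 499.1/EI
  at Q: point load 130.5 at a = 1.58: Pab(L + a)/(6LEI) = 317.4/EI
  θ_P0 = 961.7/EI,  θ_Q0 = 964.7/EI
Flexibility coefficients: a unit moment at one end gives L/(3EI) there and L/(6EI) at the far end, so f₁₁ = f₂₂ = 3.167/EI and f₁₂ = f₂₁ = 1.583/EI.
Compatibility — zero rotation at each built-in end:
  3.167 M_P + 1.583 M_Q = 961.7
  1.583 M_P + 3.167 M_Q = 964.7
Solving the pair gives M_P = 201.8 kN·m and M_Q = 203.7 kN·m (hogging).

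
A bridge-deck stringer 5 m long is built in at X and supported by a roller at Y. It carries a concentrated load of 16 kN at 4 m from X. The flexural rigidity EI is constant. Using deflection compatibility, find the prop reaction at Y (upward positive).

Remove the prop at Y; the released (primary) structure is a cantilever built in at X.
Downward deflection at the released point Y due to the loads:
  point load 16 at a = 4: Pa²(3L − a)/(6EI) = 469.3/EI
Flexibility coefficient — unit upward force at Y: δ_{YY} = L³/(3EI) = 41.67/EI.
Compatibility at Y: δ_0 − R_Y·δ_{YY} = 0, so R_Y = 469.3/41.67 = 11.26 kN.

R_Y = 11.26 kN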